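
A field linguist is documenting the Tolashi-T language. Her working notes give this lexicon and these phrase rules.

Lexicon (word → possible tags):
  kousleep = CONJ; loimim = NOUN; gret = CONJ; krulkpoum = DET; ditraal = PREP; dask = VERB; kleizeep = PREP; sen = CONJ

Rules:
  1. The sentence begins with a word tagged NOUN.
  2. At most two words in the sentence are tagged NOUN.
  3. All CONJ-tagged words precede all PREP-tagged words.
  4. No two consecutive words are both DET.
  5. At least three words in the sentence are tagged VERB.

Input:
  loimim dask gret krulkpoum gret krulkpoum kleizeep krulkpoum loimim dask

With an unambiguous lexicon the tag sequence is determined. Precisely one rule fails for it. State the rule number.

Fixed tagging: NOUN VERB CONJ DET CONJ DET PREP DET NOUN VERB.
Rule check: R1 holds, R2 holds, R3 holds, R4 holds, R5 violated.
Only rule 5 fails.

5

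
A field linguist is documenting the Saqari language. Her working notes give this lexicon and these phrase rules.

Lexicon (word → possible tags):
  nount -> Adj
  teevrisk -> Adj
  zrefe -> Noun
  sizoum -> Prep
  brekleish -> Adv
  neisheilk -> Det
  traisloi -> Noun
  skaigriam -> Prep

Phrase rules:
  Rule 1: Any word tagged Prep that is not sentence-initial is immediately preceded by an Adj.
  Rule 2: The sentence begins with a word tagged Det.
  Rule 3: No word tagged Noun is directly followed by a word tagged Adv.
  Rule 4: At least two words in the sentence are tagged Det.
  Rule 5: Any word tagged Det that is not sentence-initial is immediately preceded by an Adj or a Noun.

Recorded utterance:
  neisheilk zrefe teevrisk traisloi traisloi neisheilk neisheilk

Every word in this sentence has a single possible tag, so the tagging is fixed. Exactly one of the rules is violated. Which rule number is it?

Fixed tagging: Det Noun Adj Noun Noun Det Det.
Checking each rule: R1 ✓, R2 ✓, R3 ✓, R4 ✓, R5 ✗.
Only rule 5 fails.

5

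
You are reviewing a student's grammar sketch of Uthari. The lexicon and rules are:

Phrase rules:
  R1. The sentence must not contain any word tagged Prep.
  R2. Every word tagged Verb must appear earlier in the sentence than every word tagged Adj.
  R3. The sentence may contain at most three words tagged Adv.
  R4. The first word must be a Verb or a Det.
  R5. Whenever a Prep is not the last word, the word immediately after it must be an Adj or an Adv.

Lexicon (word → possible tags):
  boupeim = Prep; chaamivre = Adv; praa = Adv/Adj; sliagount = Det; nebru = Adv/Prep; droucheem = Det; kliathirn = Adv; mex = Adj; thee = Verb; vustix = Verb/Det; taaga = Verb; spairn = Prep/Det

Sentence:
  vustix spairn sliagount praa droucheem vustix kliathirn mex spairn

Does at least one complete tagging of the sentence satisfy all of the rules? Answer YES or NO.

YES

Candidates per position — 1:vustix {Verb,Det}; 2:spairn {Prep,Det}; 3:sliagount {Det}; 4:praa {Adv,Adj}; 5:droucheem {Det}; 6:vustix {Verb,Det}; 7:kliathirn {Adv}; 8:mex {Adj}; 9:spairn {Prep,Det}.
One satisfying assignment: Det Det Det Adv Det Verb Adv Adj Det.
Rule-by-rule: rule 1 ok; rule 2 ok; rule 3 ok; rule 4 ok; rule 5 ok.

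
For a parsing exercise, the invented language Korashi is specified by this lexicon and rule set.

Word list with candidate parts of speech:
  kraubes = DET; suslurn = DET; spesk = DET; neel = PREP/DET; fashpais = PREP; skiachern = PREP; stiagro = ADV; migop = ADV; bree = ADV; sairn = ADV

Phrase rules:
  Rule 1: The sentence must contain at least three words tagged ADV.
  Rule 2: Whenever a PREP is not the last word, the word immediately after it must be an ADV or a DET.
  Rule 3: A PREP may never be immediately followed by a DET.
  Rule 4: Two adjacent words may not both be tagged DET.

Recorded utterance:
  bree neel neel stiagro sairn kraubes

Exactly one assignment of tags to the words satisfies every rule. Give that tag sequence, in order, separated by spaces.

Candidates per position — 1:bree {ADV}; 2:neel {PREP,DET}; 3:neel {PREP,DET}; 4:stiagro {ADV}; 5:sairn {ADV}; 6:kraubes {DET}.
The remaining ambiguous positions (2, 3) are resolved jointly — only one combination satisfies every rule.
The only consistent sequence is: ADV DET PREP ADV ADV DET.
Checking: rule 1 satisfied; rule 2 satisfied; rule 3 satisfied; rule 4 satisfied.

ADV DET PREP ADV ADV DET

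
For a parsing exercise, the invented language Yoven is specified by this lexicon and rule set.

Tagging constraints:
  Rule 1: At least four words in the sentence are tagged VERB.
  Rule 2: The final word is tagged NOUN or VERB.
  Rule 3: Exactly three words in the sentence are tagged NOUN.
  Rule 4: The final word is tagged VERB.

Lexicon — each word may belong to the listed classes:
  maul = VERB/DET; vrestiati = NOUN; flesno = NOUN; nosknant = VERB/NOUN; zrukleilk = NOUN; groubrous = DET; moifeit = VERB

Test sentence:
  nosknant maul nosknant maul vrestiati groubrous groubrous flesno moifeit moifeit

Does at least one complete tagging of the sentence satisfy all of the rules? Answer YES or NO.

YES

Candidates per position — 1:nosknant {VERB,NOUN}; 2:maul {VERB,DET}; 3:nosknant {VERB,NOUN}; 4:maul {VERB,DET}; 5:vrestiati {NOUN}; 6:groubrous {DET}; 7:groubrous {DET}; 8:flesno {NOUN}; 9:moifeit {VERB}; 10:moifeit {VERB}.
One satisfying assignment: NOUN DET VERB VERB NOUN DET DET NOUN VERB VERB.
Checking: rule 1 holds; rule 2 holds; rule 3 holds; rule 4 holds.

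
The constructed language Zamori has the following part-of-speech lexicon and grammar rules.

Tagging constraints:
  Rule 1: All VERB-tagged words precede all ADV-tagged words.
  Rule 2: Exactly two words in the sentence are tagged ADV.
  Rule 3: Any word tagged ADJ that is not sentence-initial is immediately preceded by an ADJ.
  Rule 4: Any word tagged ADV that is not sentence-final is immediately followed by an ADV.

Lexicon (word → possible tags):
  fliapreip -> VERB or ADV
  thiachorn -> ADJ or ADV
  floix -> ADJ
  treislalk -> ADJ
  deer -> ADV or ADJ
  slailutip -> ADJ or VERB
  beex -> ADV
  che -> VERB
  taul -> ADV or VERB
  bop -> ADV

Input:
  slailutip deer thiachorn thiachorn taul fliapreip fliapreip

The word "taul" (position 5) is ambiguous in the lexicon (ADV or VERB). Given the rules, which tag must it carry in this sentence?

VERB

Candidates per position — 1:slailutip {ADJ,VERB}; 2:deer {ADV,ADJ}; 3:thiachorn {ADJ,ADV}; 4:thiachorn {ADJ,ADV}; 5:taul {ADV,VERB}; 6:fliapreip {VERB,ADV}; 7:fliapreip {VERB,ADV}.
Position 5: the remaining choice is settled jointly with positions 1, 2, 3, 4, 6, 7 — only VERB at position 5 is part of a tagging that satisfies every rule.
That leaves exactly one tagging: ADJ ADJ ADJ ADJ VERB ADV ADV.
Check: rule 1 ok; rule 2 ok; rule 3 ok; rule 4 ok.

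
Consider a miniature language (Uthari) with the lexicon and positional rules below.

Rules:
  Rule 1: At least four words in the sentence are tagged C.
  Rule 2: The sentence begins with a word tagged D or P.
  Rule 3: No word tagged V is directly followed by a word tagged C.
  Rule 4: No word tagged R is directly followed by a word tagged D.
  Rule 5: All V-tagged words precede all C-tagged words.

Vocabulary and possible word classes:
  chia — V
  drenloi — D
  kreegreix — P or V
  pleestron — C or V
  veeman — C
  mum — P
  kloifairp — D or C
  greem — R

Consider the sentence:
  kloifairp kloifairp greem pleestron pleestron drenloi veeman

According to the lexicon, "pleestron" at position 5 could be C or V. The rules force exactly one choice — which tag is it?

Candidates per position — 1:kloifairp {D,C}; 2:kloifairp {D,C}; 3:greem {R}; 4:pleestron {C,V}; 5:pleestron {C,V}; 6:drenloi {D}; 7:veeman {C}.
Position 1: C is ruled out by rule 2; that leaves D.
Position 2: D is ruled out by rule 1; that leaves C.
Position 4: V is ruled out by rule 1; that leaves C.
Position 5: V is ruled out by rule 1; that leaves C.
The only consistent sequence is: D C R C C D C.
Checking: rule 1 ✓; rule 2 ✓; rule 3 ✓; rule 4 ✓; rule 5 ✓.

C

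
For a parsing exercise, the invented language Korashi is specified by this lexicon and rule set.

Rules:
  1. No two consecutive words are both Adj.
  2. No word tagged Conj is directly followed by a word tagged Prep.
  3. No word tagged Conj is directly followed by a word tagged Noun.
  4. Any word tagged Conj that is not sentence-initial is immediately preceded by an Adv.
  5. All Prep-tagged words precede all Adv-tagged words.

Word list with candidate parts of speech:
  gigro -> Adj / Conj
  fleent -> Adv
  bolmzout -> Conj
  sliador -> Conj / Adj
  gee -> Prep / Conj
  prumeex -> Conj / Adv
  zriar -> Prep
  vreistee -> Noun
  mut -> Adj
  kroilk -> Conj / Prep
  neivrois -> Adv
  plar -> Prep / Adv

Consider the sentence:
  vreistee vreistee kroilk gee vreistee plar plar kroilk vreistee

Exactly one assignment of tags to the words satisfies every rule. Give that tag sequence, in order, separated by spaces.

Candidates per position — 1:vreistee {Noun}; 2:vreistee {Noun}; 3:kroilk {Conj,Prep}; 4:gee {Prep,Conj}; 5:vreistee {Noun}; 6:plar {Prep,Adv}; 7:plar {Prep,Adv}; 8:kroilk {Conj,Prep}; 9:vreistee {Noun}.
At position 3, choosing Conj makes rule 4 impossible to satisfy; hence Prep.
At position 4, choosing Conj makes rule 3 impossible to satisfy; hence Prep.
At position 8, choosing Conj makes rule 3 impossible to satisfy; hence Prep.
At position 6, choosing Adv makes rule 5 impossible to satisfy; hence Prep.
At position 7, choosing Adv makes rule 5 impossible to satisfy; hence Prep.
That leaves exactly one tagging: Noun Noun Prep Prep Noun Prep Prep Prep Noun.
Verifying each rule — rule 1 ok; rule 2 ok; rule 3 ok; rule 4 ok; rule 5 ok.

Noun Noun Prep Prep Noun Prep Prep Prep Noun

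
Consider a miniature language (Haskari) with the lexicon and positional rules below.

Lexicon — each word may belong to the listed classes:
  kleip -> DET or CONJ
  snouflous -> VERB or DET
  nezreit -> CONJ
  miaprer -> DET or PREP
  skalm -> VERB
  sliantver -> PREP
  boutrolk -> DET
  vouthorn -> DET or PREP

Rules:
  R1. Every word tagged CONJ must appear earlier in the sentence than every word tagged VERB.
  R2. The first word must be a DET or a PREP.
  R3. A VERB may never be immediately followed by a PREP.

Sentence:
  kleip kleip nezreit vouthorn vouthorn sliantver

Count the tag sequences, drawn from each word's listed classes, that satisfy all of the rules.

8

Candidates per position — 1:kleip {DET,CONJ}; 2:kleip {DET,CONJ}; 3:nezreit {CONJ}; 4:vouthorn {DET,PREP}; 5:vouthorn {DET,PREP}; 6:sliantver {PREP}.
There are 16 candidate sequences in total.
Checking each against the rules leaves 8 sequences.
Count = 8.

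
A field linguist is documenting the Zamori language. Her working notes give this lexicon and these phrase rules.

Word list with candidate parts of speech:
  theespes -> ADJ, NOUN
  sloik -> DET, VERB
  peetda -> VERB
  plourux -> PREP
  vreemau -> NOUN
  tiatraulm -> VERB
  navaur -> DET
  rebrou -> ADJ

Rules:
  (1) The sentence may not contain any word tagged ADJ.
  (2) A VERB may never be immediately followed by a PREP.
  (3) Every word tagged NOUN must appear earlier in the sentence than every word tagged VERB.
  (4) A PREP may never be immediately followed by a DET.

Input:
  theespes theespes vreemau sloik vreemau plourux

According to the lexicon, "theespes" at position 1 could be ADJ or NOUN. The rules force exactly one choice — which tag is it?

Candidates per position — 1:theespes {ADJ,NOUN}; 2:theespes {ADJ,NOUN}; 3:vreemau {NOUN}; 4:sloik {DET,VERB}; 5:vreemau {NOUN}; 6:plourux {PREP}.
Position 1: tagging it ADJ would leave rule 1 unsatisfiable, so it must be NOUN.
Position 2: tagging it ADJ would leave rule 1 unsatisfiable, so it must be NOUN.
Position 4: tagging it VERB would leave rule 3 unsatisfiable, so it must be DET.
That leaves exactly one tagging: NOUN NOUN NOUN DET NOUN PREP.
Check: rule 1 holds; rule 2 holds; rule 3 holds; rule 4 holds.

NOUN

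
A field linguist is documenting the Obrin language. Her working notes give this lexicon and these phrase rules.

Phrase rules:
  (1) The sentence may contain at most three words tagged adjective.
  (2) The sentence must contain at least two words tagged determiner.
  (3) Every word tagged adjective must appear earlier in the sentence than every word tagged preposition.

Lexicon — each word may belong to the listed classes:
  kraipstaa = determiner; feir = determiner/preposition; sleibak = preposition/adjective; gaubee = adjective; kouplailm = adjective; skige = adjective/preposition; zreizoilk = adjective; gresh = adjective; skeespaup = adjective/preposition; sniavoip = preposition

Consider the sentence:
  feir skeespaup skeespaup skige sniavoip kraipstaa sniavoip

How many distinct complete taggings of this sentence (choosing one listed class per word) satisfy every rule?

Candidates per position — 1:feir {determiner,preposition}; 2:skeespaup {adjective,preposition}; 3:skeespaup {adjective,preposition}; 4:skige {adjective,preposition}; 5:sniavoip {preposition}; 6:kraipstaa {determiner}; 7:sniavoip {preposition}.
There are 16 candidate sequences in total.
The sequences that satisfy every rule: determiner adjective adjective adjective preposition determiner preposition; determiner adjective adjective preposition preposition determiner preposition; determiner adjective preposition preposition preposition determiner preposition; determiner preposition preposition preposition preposition determiner preposition.
Count = 4.

4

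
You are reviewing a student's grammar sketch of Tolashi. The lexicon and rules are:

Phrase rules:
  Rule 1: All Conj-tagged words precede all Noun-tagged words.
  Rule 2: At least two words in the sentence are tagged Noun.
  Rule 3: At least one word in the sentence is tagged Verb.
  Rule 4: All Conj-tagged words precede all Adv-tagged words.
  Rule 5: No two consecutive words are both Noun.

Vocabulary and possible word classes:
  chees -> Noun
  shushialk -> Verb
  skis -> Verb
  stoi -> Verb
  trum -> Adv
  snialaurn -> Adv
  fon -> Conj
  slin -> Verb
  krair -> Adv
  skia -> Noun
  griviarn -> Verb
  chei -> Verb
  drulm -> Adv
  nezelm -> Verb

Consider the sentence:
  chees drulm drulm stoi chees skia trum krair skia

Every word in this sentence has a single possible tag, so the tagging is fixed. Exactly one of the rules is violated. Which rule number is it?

5

Fixed tagging: Noun Adv Adv Verb Noun Noun Adv Adv Noun.
Applying the rules: R1 pass, R2 pass, R3 pass, R4 pass, R5 fail.
Only rule 5 fails.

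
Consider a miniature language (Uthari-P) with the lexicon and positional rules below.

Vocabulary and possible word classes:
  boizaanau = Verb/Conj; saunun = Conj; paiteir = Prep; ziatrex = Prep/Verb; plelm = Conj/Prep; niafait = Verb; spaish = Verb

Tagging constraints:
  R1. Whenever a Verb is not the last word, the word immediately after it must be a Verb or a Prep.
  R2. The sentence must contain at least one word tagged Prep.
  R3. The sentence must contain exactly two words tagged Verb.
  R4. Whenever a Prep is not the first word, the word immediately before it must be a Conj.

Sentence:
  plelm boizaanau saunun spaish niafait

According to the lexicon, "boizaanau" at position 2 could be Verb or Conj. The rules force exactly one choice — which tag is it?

Conj

Candidates per position — 1:plelm {Conj,Prep}; 2:boizaanau {Verb,Conj}; 3:saunun {Conj}; 4:spaish {Verb}; 5:niafait {Verb}.
At position 1, choosing Conj makes rule 2 impossible to satisfy; hence Prep.
At position 2, choosing Verb makes rule 1 impossible to satisfy; hence Conj.
That leaves exactly one tagging: Prep Conj Conj Verb Verb.
Checking: rule 1 holds; rule 2 holds; rule 3 holds; rule 4 holds.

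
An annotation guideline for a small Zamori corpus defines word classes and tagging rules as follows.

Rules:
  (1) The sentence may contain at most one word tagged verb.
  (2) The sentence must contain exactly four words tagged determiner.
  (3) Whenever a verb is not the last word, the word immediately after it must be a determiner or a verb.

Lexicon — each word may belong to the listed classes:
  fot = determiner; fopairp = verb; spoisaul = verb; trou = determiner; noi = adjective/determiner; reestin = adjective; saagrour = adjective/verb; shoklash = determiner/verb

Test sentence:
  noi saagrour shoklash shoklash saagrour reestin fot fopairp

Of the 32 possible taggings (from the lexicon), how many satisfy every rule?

1

Candidates per position — 1:noi {adjective,determiner}; 2:saagrour {adjective,verb}; 3:shoklash {determiner,verb}; 4:shoklash {determiner,verb}; 5:saagrour {adjective,verb}; 6:reestin {adjective}; 7:fot {determiner}; 8:fopairp {verb}.
There are 32 candidate sequences in total.
The sequences that satisfy every rule: determiner adjective determiner determiner adjective adjective determiner verb.
Count = 1.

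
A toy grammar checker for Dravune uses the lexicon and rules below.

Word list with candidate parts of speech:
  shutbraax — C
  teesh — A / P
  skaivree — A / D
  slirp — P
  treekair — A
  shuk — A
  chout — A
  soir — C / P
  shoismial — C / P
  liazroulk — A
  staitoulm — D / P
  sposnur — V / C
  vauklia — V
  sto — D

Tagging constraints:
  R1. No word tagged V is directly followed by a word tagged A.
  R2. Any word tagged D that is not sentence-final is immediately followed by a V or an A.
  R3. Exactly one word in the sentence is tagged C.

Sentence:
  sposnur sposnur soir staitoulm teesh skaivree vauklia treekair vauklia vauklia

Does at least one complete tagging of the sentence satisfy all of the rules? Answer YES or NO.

NO

Candidates per position — 1:sposnur {V,C}; 2:sposnur {V,C}; 3:soir {C,P}; 4:staitoulm {D,P}; 5:teesh {A,P}; 6:skaivree {A,D}; 7:vauklia {V}; 8:treekair {A}; 9:vauklia {V}; 10:vauklia {V}.
Rule 1 cannot be satisfied by any choice of tags from the lexicon.
So there is no consistent tagging.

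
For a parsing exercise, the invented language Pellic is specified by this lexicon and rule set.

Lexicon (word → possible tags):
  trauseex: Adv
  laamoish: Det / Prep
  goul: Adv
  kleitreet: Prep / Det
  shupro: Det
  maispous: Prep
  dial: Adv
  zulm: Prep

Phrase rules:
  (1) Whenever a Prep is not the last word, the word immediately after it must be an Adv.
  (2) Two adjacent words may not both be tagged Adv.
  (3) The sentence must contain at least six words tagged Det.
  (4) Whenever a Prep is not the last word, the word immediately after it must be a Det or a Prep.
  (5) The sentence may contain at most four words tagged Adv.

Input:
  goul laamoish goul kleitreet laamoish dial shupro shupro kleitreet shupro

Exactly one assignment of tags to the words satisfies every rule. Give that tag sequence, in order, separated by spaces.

Candidates per position — 1:goul {Adv}; 2:laamoish {Det,Prep}; 3:goul {Adv}; 4:kleitreet {Prep,Det}; 5:laamoish {Det,Prep}; 6:dial {Adv}; 7:shupro {Det}; 8:shupro {Det}; 9:kleitreet {Prep,Det}; 10:shupro {Det}.
Position 2: tagging it Prep would leave rule 4 unsatisfiable, so it must be Det.
Position 4: tagging it Prep would leave rule 1 unsatisfiable, so it must be Det.
Position 5: tagging it Prep would leave rule 4 unsatisfiable, so it must be Det.
Position 9: tagging it Prep would leave rule 1 unsatisfiable, so it must be Det.
The only consistent sequence is: Adv Det Adv Det Det Adv Det Det Det Det.
Rule-by-rule: rule 1 holds; rule 2 holds; rule 3 holds; rule 4 holds; rule 5 holds.

Adv Det Adv Det Det Adv Det Det Det Det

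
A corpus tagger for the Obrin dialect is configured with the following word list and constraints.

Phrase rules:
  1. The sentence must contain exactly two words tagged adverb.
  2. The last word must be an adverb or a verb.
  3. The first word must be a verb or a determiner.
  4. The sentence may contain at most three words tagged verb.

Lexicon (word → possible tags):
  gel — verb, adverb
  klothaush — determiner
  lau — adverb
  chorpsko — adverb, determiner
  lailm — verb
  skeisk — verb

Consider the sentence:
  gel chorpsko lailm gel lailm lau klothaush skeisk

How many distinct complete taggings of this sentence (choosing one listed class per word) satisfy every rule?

0

Candidates per position — 1:gel {verb,adverb}; 2:chorpsko {adverb,determiner}; 3:lailm {verb}; 4:gel {verb,adverb}; 5:lailm {verb}; 6:lau {adverb}; 7:klothaush {determiner}; 8:skeisk {verb}.
There are 8 candidate sequences in total.
Every candidate sequence violates at least one rule; no consistent tagging exists.
Count = 0.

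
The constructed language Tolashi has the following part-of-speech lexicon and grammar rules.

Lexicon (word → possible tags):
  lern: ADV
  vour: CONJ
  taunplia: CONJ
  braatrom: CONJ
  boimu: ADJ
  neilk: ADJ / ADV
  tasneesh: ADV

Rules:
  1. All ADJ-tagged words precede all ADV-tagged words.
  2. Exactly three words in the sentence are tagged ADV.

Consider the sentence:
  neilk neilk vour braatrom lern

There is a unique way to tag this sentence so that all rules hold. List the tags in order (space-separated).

Candidates per position — 1:neilk {ADJ,ADV}; 2:neilk {ADJ,ADV}; 3:vour {CONJ}; 4:braatrom {CONJ}; 5:lern {ADV}.
Word 1 cannot be ADJ — rule 2 would then fail for every completion. It is ADV.
Word 2 cannot be ADJ — rule 1 would then fail for every completion. It is ADV.
The only consistent sequence is: ADV ADV CONJ CONJ ADV.
Verifying each rule — rule 1 satisfied; rule 2 satisfied.

ADV ADV CONJ CONJ ADV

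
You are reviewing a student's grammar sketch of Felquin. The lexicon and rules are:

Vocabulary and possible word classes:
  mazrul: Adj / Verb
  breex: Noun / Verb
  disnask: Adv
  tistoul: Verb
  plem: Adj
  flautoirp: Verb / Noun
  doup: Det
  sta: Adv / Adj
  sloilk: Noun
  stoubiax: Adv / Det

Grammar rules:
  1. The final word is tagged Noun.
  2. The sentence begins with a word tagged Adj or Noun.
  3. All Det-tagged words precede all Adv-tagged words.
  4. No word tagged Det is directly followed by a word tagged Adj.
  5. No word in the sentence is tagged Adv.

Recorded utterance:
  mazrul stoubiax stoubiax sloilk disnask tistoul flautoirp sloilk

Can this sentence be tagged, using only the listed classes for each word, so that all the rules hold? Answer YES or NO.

Candidates per position — 1:mazrul {Adj,Verb}; 2:stoubiax {Adv,Det}; 3:stoubiax {Adv,Det}; 4:sloilk {Noun}; 5:disnask {Adv}; 6:tistoul {Verb}; 7:flautoirp {Verb,Noun}; 8:sloilk {Noun}.
Rule 5 cannot be satisfied by any choice of tags from the lexicon.
So there is no consistent tagging.

NO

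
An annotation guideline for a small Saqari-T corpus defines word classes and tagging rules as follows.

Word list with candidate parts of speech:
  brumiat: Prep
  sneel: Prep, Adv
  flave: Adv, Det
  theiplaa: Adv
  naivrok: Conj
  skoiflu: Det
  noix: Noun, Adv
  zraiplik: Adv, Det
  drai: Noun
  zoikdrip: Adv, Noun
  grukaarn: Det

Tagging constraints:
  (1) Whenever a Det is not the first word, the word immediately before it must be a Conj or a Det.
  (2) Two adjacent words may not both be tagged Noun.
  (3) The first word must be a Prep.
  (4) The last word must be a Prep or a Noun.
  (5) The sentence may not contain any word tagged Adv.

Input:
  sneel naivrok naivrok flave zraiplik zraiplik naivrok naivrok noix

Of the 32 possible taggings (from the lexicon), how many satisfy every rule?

Candidates per position — 1:sneel {Prep,Adv}; 2:naivrok {Conj}; 3:naivrok {Conj}; 4:flave {Adv,Det}; 5:zraiplik {Adv,Det}; 6:zraiplik {Adv,Det}; 7:naivrok {Conj}; 8:naivrok {Conj}; 9:noix {Noun,Adv}.
There are 32 candidate sequences in total.
The sequences that satisfy every rule: Prep Conj Conj Det Det Det Conj Conj Noun.
Count = 1.

1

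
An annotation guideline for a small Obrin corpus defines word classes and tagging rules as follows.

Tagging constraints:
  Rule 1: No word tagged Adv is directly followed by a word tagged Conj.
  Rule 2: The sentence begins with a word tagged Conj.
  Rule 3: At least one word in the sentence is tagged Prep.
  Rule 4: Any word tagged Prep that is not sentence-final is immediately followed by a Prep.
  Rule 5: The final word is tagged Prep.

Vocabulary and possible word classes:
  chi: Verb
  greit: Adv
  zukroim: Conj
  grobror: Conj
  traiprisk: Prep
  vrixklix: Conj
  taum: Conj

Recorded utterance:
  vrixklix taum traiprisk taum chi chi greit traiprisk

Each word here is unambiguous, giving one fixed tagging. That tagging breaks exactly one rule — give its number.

Fixed tagging: Conj Conj Prep Conj Verb Verb Adv Prep.
Checking each rule: R1 pass, R2 pass, R3 pass, R4 fail, R5 pass.
Only rule 4 fails.

4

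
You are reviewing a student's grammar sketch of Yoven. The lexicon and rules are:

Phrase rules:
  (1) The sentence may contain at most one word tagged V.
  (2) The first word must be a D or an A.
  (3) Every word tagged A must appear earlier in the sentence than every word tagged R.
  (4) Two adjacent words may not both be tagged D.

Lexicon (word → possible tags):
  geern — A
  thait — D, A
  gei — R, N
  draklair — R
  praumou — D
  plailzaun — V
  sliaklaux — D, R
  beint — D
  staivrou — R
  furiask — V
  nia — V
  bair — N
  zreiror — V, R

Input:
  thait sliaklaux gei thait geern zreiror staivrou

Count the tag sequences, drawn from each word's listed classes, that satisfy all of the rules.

4

Candidates per position — 1:thait {D,A}; 2:sliaklaux {D,R}; 3:gei {R,N}; 4:thait {D,A}; 5:geern {A}; 6:zreiror {V,R}; 7:staivrou {R}.
There are 32 candidate sequences in total.
The sequences that satisfy every rule: A D N D A V R; A D N D A R R; A D N A A V R; A D N A A R R.
Count = 4.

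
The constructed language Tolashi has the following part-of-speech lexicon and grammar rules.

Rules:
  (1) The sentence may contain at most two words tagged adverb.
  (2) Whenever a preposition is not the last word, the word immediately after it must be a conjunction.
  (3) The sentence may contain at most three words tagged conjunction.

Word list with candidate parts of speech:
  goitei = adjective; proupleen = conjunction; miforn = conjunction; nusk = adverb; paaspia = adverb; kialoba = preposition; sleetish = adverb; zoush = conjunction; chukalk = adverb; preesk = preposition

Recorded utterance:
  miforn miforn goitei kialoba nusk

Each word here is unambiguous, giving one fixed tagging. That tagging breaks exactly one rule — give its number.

Fixed tagging: conjunction conjunction adjective preposition adverb.
Checking each rule: R1 ok, R2 fails, R3 ok.
Only rule 2 fails.

2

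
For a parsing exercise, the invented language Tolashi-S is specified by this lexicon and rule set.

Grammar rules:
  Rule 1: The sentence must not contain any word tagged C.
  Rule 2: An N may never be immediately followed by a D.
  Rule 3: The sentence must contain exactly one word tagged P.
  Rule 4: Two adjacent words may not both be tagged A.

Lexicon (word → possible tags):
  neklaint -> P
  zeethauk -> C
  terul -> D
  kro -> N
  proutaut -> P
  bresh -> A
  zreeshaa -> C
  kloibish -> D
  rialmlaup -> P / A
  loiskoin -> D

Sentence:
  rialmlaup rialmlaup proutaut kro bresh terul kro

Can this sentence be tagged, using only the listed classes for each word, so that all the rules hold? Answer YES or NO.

NO

Candidates per position — 1:rialmlaup {P,A}; 2:rialmlaup {P,A}; 3:proutaut {P}; 4:kro {N}; 5:bresh {A}; 6:terul {D}; 7:kro {N}.
Every candidate sequence violates at least one rule; no consistent tagging exists.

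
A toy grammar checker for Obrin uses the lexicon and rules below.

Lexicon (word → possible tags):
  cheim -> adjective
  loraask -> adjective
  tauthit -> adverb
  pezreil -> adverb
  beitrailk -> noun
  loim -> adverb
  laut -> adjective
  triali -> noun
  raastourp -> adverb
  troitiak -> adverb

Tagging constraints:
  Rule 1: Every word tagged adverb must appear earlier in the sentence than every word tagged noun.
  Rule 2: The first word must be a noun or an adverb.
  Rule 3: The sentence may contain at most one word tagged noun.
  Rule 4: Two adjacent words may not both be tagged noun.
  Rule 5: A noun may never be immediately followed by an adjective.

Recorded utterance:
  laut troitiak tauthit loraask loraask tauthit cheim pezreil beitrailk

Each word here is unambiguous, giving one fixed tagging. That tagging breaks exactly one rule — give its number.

2

Fixed tagging: adjective adverb adverb adjective adjective adverb adjective adverb noun.
Applying the rules: R1 pass, R2 fail, R3 pass, R4 pass, R5 pass.
Only rule 2 fails.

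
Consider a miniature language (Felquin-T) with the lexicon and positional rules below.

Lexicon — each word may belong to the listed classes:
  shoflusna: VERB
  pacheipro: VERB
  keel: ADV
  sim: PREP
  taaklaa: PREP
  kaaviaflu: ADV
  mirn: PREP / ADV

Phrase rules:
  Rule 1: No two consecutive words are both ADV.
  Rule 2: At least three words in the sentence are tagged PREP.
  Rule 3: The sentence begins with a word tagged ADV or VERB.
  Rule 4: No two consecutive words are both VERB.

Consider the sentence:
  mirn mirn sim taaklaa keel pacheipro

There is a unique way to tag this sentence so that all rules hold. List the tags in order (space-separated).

Candidates per position — 1:mirn {PREP,ADV}; 2:mirn {PREP,ADV}; 3:sim {PREP}; 4:taaklaa {PREP}; 5:keel {ADV}; 6:pacheipro {VERB}.
Word 1 cannot be PREP — rule 3 would then fail for every completion. It is ADV.
Word 2 cannot be ADV — rule 1 would then fail for every completion. It is PREP.
That leaves exactly one tagging: ADV PREP PREP PREP ADV VERB.
Rule-by-rule: rule 1 ok; rule 2 ok; rule 3 ok; rule 4 ok.

ADV PREP PREP PREP ADV VERB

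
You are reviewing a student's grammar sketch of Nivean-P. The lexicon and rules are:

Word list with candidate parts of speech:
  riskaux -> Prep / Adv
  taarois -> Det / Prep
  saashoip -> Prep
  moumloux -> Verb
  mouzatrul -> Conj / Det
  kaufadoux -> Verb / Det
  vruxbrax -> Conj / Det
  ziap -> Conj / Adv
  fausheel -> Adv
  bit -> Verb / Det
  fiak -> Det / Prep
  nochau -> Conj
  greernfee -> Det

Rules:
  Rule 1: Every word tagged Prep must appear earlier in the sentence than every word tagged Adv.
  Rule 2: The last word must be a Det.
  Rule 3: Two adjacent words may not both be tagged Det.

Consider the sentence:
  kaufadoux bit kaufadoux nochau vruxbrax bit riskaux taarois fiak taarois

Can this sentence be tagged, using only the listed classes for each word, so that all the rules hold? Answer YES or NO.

YES

Candidates per position — 1:kaufadoux {Verb,Det}; 2:bit {Verb,Det}; 3:kaufadoux {Verb,Det}; 4:nochau {Conj}; 5:vruxbrax {Conj,Det}; 6:bit {Verb,Det}; 7:riskaux {Prep,Adv}; 8:taarois {Det,Prep}; 9:fiak {Det,Prep}; 10:taarois {Det,Prep}.
One satisfying assignment: Verb Verb Verb Conj Conj Verb Prep Det Prep Det.
Verifying each rule — rule 1 ✓; rule 2 ✓; rule 3 ✓.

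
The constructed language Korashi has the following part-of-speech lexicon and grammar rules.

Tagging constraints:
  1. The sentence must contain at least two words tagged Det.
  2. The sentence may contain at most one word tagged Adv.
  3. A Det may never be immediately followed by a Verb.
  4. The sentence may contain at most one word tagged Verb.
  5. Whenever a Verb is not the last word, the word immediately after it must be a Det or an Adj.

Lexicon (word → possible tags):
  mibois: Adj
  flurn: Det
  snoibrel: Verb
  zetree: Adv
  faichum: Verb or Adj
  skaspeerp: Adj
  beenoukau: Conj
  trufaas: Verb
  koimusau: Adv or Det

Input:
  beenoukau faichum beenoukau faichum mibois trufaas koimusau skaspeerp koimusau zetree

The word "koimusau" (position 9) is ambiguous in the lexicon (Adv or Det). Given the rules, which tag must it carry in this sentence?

Candidates per position — 1:beenoukau {Conj}; 2:faichum {Verb,Adj}; 3:beenoukau {Conj}; 4:faichum {Verb,Adj}; 5:mibois {Adj}; 6:trufaas {Verb}; 7:koimusau {Adv,Det}; 8:skaspeerp {Adj}; 9:koimusau {Adv,Det}; 10:zetree {Adv}.
If word 2 were Verb, no tagging could satisfy rule 4; so word 2 is Adj.
If word 4 were Verb, no tagging could satisfy rule 4; so word 4 is Adj.
If word 7 were Adv, no tagging could satisfy rule 1; so word 7 is Det.
If word 9 were Adv, no tagging could satisfy rule 1; so word 9 is Det.
The unique satisfying tagging is: Conj Adj Conj Adj Adj Verb Det Adj Det Adv.
Check: rule 1 holds; rule 2 holds; rule 3 holds; rule 4 holds; rule 5 holds.

Det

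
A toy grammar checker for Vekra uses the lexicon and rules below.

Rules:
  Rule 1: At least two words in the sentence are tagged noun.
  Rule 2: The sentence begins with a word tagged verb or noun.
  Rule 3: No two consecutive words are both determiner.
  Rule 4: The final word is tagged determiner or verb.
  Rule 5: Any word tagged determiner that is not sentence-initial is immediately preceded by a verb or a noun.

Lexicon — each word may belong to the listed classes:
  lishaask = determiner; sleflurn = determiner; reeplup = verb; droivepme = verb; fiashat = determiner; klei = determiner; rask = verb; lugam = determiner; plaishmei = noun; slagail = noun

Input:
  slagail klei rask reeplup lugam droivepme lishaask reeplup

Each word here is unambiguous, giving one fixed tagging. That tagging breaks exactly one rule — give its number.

Fixed tagging: noun determiner verb verb determiner verb determiner verb.
Rule check: R1 fail, R2 pass, R3 pass, R4 pass, R5 pass.
Only rule 1 fails.

1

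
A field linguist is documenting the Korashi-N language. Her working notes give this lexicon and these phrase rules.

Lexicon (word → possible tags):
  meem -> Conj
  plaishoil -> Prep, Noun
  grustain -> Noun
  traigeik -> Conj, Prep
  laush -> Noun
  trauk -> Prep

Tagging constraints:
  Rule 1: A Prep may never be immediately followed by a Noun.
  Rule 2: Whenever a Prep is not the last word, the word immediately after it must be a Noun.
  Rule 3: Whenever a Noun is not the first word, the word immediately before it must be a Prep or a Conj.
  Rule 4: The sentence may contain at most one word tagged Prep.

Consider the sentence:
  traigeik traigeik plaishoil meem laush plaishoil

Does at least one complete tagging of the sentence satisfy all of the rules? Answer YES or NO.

YES

Candidates per position — 1:traigeik {Conj,Prep}; 2:traigeik {Conj,Prep}; 3:plaishoil {Prep,Noun}; 4:meem {Conj}; 5:laush {Noun}; 6:plaishoil {Prep,Noun}.
One satisfying assignment: Conj Conj Noun Conj Noun Prep.
Rule-by-rule: rule 1 satisfied; rule 2 satisfied; rule 3 satisfied; rule 4 satisfied.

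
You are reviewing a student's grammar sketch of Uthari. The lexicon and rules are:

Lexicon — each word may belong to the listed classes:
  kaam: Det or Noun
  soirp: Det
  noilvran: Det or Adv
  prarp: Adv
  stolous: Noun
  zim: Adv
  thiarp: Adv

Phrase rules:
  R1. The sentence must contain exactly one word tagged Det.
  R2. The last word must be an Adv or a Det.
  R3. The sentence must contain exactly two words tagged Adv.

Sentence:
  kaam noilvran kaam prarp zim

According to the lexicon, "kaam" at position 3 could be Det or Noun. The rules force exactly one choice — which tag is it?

Candidates per position — 1:kaam {Det,Noun}; 2:noilvran {Det,Adv}; 3:kaam {Det,Noun}; 4:prarp {Adv}; 5:zim {Adv}.
Position 2: Adv is ruled out by rule 3; that leaves Det.
Position 3: Det is ruled out by rule 1; that leaves Noun.
Position 1: Det is ruled out by rule 1; that leaves Noun.
That leaves exactly one tagging: Noun Det Noun Adv Adv.
Verifying each rule — rule 1 holds; rule 2 holds; rule 3 holds.

Noun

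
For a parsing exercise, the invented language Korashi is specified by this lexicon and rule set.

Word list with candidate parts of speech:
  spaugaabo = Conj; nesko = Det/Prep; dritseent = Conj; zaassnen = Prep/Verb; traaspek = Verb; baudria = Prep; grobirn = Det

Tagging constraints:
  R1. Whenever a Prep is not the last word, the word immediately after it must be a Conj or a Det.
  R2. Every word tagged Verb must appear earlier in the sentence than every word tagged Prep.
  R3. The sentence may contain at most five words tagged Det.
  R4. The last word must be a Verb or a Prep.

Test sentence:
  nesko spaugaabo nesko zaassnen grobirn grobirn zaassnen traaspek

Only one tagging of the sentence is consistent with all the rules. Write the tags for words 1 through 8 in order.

Candidates per position — 1:nesko {Det,Prep}; 2:spaugaabo {Conj}; 3:nesko {Det,Prep}; 4:zaassnen {Prep,Verb}; 5:grobirn {Det}; 6:grobirn {Det}; 7:zaassnen {Prep,Verb}; 8:traaspek {Verb}.
Position 1: Prep is ruled out by rule 2; that leaves Det.
Position 3: Prep is ruled out by rule 1; that leaves Det.
Position 4: Prep is ruled out by rule 2; that leaves Verb.
Position 7: Prep is ruled out by rule 1; that leaves Verb.
The only consistent sequence is: Det Conj Det Verb Det Det Verb Verb.
Rule-by-rule: rule 1 holds; rule 2 holds; rule 3 holds; rule 4 holds.

Det Conj Det Verb Det Det Verb Verb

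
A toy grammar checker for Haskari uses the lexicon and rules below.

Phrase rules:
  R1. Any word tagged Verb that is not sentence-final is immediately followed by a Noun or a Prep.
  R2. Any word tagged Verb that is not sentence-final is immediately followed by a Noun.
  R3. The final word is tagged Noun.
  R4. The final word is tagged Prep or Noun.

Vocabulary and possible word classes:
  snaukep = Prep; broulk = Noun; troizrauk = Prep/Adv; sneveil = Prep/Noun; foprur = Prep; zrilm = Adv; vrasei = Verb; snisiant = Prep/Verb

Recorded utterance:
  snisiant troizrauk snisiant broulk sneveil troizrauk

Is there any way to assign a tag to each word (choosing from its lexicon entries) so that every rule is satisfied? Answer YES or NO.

NO

Candidates per position — 1:snisiant {Prep,Verb}; 2:troizrauk {Prep,Adv}; 3:snisiant {Prep,Verb}; 4:broulk {Noun}; 5:sneveil {Prep,Noun}; 6:troizrauk {Prep,Adv}.
Rule 3 cannot be satisfied by any choice of tags from the lexicon.
So there is no consistent tagging.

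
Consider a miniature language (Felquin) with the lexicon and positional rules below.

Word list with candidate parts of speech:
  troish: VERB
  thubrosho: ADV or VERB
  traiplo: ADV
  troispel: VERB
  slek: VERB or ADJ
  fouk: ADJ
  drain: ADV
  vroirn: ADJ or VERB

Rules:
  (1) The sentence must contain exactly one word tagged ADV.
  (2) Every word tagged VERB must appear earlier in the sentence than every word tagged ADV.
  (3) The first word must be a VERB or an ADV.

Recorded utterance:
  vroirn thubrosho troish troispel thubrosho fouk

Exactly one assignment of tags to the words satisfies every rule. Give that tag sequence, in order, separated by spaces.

VERB VERB VERB VERB ADV ADJ

Candidates per position — 1:vroirn {ADJ,VERB}; 2:thubrosho {ADV,VERB}; 3:troish {VERB}; 4:troispel {VERB}; 5:thubrosho {ADV,VERB}; 6:fouk {ADJ}.
Word 1 cannot be ADJ — rule 3 would then fail for every completion. It is VERB.
Word 2 cannot be ADV — rule 2 would then fail for every completion. It is VERB.
Word 5 cannot be VERB — rule 1 would then fail for every completion. It is ADV.
The only consistent sequence is: VERB VERB VERB VERB ADV ADJ.
Check: rule 1 holds; rule 2 holds; rule 3 holds.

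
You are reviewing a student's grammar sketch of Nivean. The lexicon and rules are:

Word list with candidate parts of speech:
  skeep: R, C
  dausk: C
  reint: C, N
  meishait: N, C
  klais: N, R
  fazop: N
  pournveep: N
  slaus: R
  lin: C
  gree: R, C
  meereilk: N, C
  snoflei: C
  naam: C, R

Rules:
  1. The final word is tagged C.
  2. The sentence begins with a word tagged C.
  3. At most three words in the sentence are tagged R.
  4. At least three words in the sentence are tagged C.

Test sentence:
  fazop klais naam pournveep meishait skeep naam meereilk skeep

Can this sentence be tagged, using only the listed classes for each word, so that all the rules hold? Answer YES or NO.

NO

Candidates per position — 1:fazop {N}; 2:klais {N,R}; 3:naam {C,R}; 4:pournveep {N}; 5:meishait {N,C}; 6:skeep {R,C}; 7:naam {C,R}; 8:meereilk {N,C}; 9:skeep {R,C}.
Rule 2 cannot be satisfied by any choice of tags from the lexicon.
So there is no consistent tagging.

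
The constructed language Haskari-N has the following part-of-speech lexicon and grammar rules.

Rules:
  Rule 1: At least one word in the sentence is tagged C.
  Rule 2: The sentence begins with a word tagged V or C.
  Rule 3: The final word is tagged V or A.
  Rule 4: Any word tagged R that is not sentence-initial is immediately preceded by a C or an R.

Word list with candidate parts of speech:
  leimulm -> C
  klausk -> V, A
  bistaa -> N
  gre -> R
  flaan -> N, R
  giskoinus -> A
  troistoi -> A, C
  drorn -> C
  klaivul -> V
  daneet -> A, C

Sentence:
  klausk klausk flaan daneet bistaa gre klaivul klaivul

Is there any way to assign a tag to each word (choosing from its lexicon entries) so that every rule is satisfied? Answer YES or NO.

NO

Candidates per position — 1:klausk {V,A}; 2:klausk {V,A}; 3:flaan {N,R}; 4:daneet {A,C}; 5:bistaa {N}; 6:gre {R}; 7:klaivul {V}; 8:klaivul {V}.
Rule 4 cannot be satisfied by any choice of tags from the lexicon.
So there is no consistent tagging.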